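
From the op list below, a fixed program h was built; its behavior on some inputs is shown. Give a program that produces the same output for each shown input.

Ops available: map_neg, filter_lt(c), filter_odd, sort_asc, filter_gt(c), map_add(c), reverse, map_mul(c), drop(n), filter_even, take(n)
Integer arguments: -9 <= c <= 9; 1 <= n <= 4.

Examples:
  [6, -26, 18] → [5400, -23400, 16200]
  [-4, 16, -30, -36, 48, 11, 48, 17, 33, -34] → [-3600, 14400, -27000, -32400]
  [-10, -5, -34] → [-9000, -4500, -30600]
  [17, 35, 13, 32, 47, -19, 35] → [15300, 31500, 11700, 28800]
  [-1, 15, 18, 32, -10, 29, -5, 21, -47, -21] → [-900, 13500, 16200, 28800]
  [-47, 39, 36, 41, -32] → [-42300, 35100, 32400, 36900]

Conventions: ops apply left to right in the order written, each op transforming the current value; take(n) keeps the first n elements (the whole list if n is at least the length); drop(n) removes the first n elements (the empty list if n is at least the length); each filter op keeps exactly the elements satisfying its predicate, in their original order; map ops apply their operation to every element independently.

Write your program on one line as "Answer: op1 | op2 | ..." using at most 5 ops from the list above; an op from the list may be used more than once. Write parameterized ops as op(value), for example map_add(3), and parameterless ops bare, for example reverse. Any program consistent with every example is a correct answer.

map_mul(6) | map_mul(-5) | map_mul(-6) | map_mul(5) | take(4)

Check, running the answer program on each example:
  [6, -26, 18] -> [36, -156, 108] -> [-180, 780, -540] -> [1080, -4680, 3240] -> [5400, -23400, 16200] -> [5400, -23400, 16200]
  [-4, 16, -30, -36, 48, 11, 48, 17, 33, -34] -> [-24, 96, -180, -216, 288, 66, 288, 102, 198, -204] -> [120, -480, 900, 1080, -1440, -330, -1440, -510, -990, 1020] -> [-720, 2880, -5400, -6480, 8640, 1980, 8640, 3060, 5940, -6120] -> [-3600, 14400, -27000, -32400, 43200, 9900, 43200, 15300, 29700, -30600] -> [-3600, 14400, -27000, -32400]
  [-10, -5, -34] -> [-60, -30, -204] -> [300, 150, 1020] -> [-1800, -900, -6120] -> [-9000, -4500, -30600] -> [-9000, -4500, -30600]
  [17, 35, 13, 32, 47, -19, 35] -> [102, 210, 78, 192, 282, -114, 210] -> [-510, -1050, -390, -960, -1410, 570, -1050] -> [3060, 6300, 2340, 5760, 8460, -3420, 6300] -> [15300, 31500, 11700, 28800, 42300, -17100, 31500] -> [15300, 31500, 11700, 28800]
  [-1, 15, 18, 32, -10, 29, -5, 21, -47, -21] -> [-6, 90, 108, 192, -60, 174, -30, 126, -282, -126] -> [30, -450, -540, -960, 300, -870, 150, -630, 1410, 630] -> [-180, 2700, 3240, 5760, -1800, 5220, -900, 3780, -8460, -3780] -> [-900, 13500, 16200, 28800, -9000, 26100, -4500, 18900, -42300, -18900] -> [-900, 13500, 16200, 28800]
  [-47, 39, 36, 41, -32] -> [-282, 234, 216, 246, -192] -> [1410, -1170, -1080, -1230, 960] -> [-8460, 7020, 6480, 7380, -5760] -> [-42300, 35100, 32400, 36900, -28800] -> [-42300, 35100, 32400, 36900]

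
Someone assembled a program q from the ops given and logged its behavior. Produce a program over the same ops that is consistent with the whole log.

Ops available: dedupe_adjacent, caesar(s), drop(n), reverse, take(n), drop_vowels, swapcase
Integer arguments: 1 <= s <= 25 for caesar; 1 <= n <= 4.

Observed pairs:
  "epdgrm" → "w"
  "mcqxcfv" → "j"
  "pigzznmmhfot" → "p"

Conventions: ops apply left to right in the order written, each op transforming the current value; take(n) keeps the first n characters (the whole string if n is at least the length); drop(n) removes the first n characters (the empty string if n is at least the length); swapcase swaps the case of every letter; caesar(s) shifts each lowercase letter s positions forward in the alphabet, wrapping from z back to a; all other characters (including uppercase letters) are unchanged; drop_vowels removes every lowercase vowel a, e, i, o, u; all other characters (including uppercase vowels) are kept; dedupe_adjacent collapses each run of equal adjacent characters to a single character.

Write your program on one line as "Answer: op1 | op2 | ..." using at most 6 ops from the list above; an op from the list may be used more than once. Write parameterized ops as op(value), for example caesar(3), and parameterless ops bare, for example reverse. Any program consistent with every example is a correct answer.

caesar(7) | drop(1) | dedupe_adjacent | take(2) | take(1)

Check, running the answer program on each example:
  "epdgrm" -> "lwknyt" -> "wknyt" -> "wknyt" -> "wk" -> "w"
  "mcqxcfv" -> "tjxejmc" -> "jxejmc" -> "jxejmc" -> "jx" -> "j"
  "pigzznmmhfot" -> "wpngguttomva" -> "pngguttomva" -> "pngutomva" -> "pn" -> "p"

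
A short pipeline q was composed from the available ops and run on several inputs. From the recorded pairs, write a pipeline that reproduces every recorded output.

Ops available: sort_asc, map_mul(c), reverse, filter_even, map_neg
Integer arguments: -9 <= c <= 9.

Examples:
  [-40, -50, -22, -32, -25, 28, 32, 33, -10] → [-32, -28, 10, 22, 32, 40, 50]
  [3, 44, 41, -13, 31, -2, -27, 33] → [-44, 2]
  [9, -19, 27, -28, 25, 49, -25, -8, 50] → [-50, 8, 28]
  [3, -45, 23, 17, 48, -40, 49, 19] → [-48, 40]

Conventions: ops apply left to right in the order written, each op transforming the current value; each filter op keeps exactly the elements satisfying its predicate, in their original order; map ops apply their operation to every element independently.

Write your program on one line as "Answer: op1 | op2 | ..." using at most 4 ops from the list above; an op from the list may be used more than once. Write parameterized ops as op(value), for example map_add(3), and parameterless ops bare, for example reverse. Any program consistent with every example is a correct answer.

map_neg | filter_even | sort_asc

Check, running the answer program on each example:
  [-40, -50, -22, -32, -25, 28, 32, 33, -10] -> [40, 50, 22, 32, 25, -28, -32, -33, 10] -> [40, 50, 22, 32, -28, -32, 10] -> [-32, -28, 10, 22, 32, 40, 50]
  [3, 44, 41, -13, 31, -2, -27, 33] -> [-3, -44, -41, 13, -31, 2, 27, -33] -> [-44, 2] -> [-44, 2]
  [9, -19, 27, -28, 25, 49, -25, -8, 50] -> [-9, 19, -27, 28, -25, -49, 25, 8, -50] -> [28, 8, -50] -> [-50, 8, 28]
  [3, -45, 23, 17, 48, -40, 49, 19] -> [-3, 45, -23, -17, -48, 40, -49, -19] -> [-48, 40] -> [-48, 40]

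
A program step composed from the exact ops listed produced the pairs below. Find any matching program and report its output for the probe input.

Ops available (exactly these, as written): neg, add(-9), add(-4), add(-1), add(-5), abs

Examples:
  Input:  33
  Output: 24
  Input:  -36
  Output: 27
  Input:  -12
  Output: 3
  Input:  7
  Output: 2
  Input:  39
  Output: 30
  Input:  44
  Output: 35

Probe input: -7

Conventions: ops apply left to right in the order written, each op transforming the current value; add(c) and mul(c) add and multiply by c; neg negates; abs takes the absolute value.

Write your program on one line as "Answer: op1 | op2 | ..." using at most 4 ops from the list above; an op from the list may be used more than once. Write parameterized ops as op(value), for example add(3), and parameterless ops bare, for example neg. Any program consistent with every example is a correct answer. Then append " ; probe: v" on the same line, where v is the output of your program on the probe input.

abs | add(-9) | abs ; probe: 2

Check, running the answer program on each example:
  33 -> 33 -> 24 -> 24
  -36 -> 36 -> 27 -> 27
  -12 -> 12 -> 3 -> 3
  7 -> 7 -> -2 -> 2
  39 -> 39 -> 30 -> 30
  44 -> 44 -> 35 -> 35
  probe: -7 -> 7 -> -2 -> 2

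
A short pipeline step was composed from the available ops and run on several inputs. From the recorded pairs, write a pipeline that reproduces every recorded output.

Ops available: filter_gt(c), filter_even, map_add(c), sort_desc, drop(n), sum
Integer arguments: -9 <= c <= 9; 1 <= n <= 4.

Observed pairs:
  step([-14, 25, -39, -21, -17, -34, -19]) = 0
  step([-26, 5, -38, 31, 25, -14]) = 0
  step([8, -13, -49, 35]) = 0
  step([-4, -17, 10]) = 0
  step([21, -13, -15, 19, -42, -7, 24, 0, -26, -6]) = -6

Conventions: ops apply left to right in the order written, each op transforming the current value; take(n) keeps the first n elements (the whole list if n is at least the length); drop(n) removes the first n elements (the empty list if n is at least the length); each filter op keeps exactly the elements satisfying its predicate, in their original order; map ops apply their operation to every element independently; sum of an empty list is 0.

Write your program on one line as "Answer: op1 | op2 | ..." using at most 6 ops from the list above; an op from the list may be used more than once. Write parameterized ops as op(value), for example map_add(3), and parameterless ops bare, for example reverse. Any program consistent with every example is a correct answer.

sort_desc | drop(2) | filter_even | filter_gt(-7) | sum

Check, running the answer program on each example:
  [-14, 25, -39, -21, -17, -34, -19] -> [25, -14, -17, -19, -21, -34, -39] -> [-17, -19, -21, -34, -39] -> [-34] -> [] -> 0
  [-26, 5, -38, 31, 25, -14] -> [31, 25, 5, -14, -26, -38] -> [5, -14, -26, -38] -> [-14, -26, -38] -> [] -> 0
  [8, -13, -49, 35] -> [35, 8, -13, -49] -> [-13, -49] -> [] -> [] -> 0
  [-4, -17, 10] -> [10, -4, -17] -> [-17] -> [] -> [] -> 0
  [21, -13, -15, 19, -42, -7, 24, 0, -26, -6] -> [24, 21, 19, 0, -6, -7, -13, -15, -26, -42] -> [19, 0, -6, -7, -13, -15, -26, -42] -> [0, -6, -26, -42] -> [0, -6] -> -6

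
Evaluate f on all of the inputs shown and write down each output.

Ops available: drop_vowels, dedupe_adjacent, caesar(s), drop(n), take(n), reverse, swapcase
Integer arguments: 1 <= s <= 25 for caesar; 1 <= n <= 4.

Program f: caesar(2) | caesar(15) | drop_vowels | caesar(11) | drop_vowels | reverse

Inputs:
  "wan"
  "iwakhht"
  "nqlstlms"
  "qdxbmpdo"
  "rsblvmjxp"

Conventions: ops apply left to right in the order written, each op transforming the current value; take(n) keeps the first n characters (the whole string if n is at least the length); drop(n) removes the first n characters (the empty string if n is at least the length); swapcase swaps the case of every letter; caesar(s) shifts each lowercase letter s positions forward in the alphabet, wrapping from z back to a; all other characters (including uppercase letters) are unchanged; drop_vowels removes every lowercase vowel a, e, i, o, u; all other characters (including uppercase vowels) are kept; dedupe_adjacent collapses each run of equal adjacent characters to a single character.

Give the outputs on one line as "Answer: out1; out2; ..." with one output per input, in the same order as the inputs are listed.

Execution, op by op:
  "wan" -> "ycp" -> "nre" -> "nr" -> "yc" -> "yc" -> "cy"
  "iwakhht" -> "kycmjjv" -> "znrbyyk" -> "znrbyyk" -> "kycmjjv" -> "kycmjjv" -> "vjjmcyk"
  "nqlstlms" -> "psnuvnou" -> "ehcjkcdj" -> "hcjkcdj" -> "snuvnou" -> "snvn" -> "nvns"
  "qdxbmpdo" -> "sfzdorfq" -> "huosdguf" -> "hsdgf" -> "sdorq" -> "sdrq" -> "qrds"
  "rsblvmjxp" -> "tudnxolzr" -> "ijscmdaog" -> "jscmdg" -> "udnxor" -> "dnxr" -> "rxnd"

"cy"; "vjjmcyk"; "nvns"; "qrds"; "rxnd"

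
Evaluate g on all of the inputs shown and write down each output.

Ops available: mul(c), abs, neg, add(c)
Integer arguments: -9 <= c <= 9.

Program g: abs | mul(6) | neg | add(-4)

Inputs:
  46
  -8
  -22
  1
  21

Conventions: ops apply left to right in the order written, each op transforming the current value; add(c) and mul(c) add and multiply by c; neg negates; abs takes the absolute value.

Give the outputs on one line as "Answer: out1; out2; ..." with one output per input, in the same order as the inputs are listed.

-280; -52; -136; -10; -130

Execution, op by op:
  46 -> 46 -> 276 -> -276 -> -280
  -8 -> 8 -> 48 -> -48 -> -52
  -22 -> 22 -> 132 -> -132 -> -136
  1 -> 1 -> 6 -> -6 -> -10
  21 -> 21 -> 126 -> -126 -> -130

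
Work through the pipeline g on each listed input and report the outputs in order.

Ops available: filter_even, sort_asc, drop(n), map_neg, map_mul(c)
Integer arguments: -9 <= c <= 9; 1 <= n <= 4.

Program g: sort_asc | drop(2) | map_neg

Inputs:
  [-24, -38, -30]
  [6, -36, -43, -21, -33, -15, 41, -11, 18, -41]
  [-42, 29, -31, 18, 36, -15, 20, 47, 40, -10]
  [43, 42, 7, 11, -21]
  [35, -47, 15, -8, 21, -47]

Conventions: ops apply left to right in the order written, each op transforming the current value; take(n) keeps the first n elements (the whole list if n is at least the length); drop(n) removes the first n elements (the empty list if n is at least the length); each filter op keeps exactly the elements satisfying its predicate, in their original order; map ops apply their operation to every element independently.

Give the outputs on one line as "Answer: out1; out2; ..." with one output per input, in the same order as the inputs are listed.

Execution, op by op:
  [-24, -38, -30] -> [-38, -30, -24] -> [-24] -> [24]
  [6, -36, -43, -21, -33, -15, 41, -11, 18, -41] -> [-43, -41, -36, -33, -21, -15, -11, 6, 18, 41] -> [-36, -33, -21, -15, -11, 6, 18, 41] -> [36, 33, 21, 15, 11, -6, -18, -41]
  [-42, 29, -31, 18, 36, -15, 20, 47, 40, -10] -> [-42, -31, -15, -10, 18, 20, 29, 36, 40, 47] -> [-15, -10, 18, 20, 29, 36, 40, 47] -> [15, 10, -18, -20, -29, -36, -40, -47]
  [43, 42, 7, 11, -21] -> [-21, 7, 11, 42, 43] -> [11, 42, 43] -> [-11, -42, -43]
  [35, -47, 15, -8, 21, -47] -> [-47, -47, -8, 15, 21, 35] -> [-8, 15, 21, 35] -> [8, -15, -21, -35]

[24]; [36, 33, 21, 15, 11, -6, -18, -41]; [15, 10, -18, -20, -29, -36, -40, -47]; [-11, -42, -43]; [8, -15, -21, -35]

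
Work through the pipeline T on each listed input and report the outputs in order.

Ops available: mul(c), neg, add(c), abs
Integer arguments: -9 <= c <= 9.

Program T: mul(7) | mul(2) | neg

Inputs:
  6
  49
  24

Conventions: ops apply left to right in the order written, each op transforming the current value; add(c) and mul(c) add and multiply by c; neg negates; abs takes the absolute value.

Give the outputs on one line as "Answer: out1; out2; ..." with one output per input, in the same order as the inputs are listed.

-84; -686; -336

Execution, op by op:
  6 -> 42 -> 84 -> -84
  49 -> 343 -> 686 -> -686
  24 -> 168 -> 336 -> -336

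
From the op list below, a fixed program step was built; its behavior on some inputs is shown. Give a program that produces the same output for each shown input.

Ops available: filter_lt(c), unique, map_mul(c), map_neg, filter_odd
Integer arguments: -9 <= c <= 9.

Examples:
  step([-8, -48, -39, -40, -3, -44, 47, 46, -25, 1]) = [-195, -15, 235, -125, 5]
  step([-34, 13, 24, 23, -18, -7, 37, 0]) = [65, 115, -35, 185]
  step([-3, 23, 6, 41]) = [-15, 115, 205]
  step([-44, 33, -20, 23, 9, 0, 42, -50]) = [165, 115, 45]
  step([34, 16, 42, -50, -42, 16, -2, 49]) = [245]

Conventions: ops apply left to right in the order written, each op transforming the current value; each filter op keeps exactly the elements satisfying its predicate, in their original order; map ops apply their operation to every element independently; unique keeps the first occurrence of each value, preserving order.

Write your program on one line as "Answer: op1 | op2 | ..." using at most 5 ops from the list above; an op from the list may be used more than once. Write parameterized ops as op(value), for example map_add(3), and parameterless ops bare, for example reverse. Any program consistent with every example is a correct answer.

map_mul(-5) | map_neg | unique | filter_odd

Check, running the answer program on each example:
  [-8, -48, -39, -40, -3, -44, 47, 46, -25, 1] -> [40, 240, 195, 200, 15, 220, -235, -230, 125, -5] -> [-40, -240, -195, -200, -15, -220, 235, 230, -125, 5] -> [-40, -240, -195, -200, -15, -220, 235, 230, -125, 5] -> [-195, -15, 235, -125, 5]
  [-34, 13, 24, 23, -18, -7, 37, 0] -> [170, -65, -120, -115, 90, 35, -185, 0] -> [-170, 65, 120, 115, -90, -35, 185, 0] -> [-170, 65, 120, 115, -90, -35, 185, 0] -> [65, 115, -35, 185]
  [-3, 23, 6, 41] -> [15, -115, -30, -205] -> [-15, 115, 30, 205] -> [-15, 115, 30, 205] -> [-15, 115, 205]
  [-44, 33, -20, 23, 9, 0, 42, -50] -> [220, -165, 100, -115, -45, 0, -210, 250] -> [-220, 165, -100, 115, 45, 0, 210, -250] -> [-220, 165, -100, 115, 45, 0, 210, -250] -> [165, 115, 45]
  [34, 16, 42, -50, -42, 16, -2, 49] -> [-170, -80, -210, 250, 210, -80, 10, -245] -> [170, 80, 210, -250, -210, 80, -10, 245] -> [170, 80, 210, -250, -210, -10, 245] -> [245]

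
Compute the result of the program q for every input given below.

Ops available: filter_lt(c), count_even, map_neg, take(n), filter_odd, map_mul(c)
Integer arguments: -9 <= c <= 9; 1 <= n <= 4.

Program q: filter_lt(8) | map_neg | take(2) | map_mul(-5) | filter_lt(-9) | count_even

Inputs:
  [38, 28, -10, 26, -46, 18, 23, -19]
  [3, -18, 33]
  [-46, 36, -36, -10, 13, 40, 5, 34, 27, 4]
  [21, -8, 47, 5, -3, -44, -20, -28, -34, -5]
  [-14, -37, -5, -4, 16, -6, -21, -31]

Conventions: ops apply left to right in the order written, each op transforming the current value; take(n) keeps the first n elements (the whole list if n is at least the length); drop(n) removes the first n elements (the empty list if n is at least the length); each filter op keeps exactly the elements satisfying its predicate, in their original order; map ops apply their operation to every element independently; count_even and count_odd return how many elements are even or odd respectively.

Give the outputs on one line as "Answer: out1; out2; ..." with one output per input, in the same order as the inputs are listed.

2; 1; 2; 1; 1

Execution, op by op:
  [38, 28, -10, 26, -46, 18, 23, -19] -> [-10, -46, -19] -> [10, 46, 19] -> [10, 46] -> [-50, -230] -> [-50, -230] -> 2
  [3, -18, 33] -> [3, -18] -> [-3, 18] -> [-3, 18] -> [15, -90] -> [-90] -> 1
  [-46, 36, -36, -10, 13, 40, 5, 34, 27, 4] -> [-46, -36, -10, 5, 4] -> [46, 36, 10, -5, -4] -> [46, 36] -> [-230, -180] -> [-230, -180] -> 2
  [21, -8, 47, 5, -3, -44, -20, -28, -34, -5] -> [-8, 5, -3, -44, -20, -28, -34, -5] -> [8, -5, 3, 44, 20, 28, 34, 5] -> [8, -5] -> [-40, 25] -> [-40] -> 1
  [-14, -37, -5, -4, 16, -6, -21, -31] -> [-14, -37, -5, -4, -6, -21, -31] -> [14, 37, 5, 4, 6, 21, 31] -> [14, 37] -> [-70, -185] -> [-70, -185] -> 1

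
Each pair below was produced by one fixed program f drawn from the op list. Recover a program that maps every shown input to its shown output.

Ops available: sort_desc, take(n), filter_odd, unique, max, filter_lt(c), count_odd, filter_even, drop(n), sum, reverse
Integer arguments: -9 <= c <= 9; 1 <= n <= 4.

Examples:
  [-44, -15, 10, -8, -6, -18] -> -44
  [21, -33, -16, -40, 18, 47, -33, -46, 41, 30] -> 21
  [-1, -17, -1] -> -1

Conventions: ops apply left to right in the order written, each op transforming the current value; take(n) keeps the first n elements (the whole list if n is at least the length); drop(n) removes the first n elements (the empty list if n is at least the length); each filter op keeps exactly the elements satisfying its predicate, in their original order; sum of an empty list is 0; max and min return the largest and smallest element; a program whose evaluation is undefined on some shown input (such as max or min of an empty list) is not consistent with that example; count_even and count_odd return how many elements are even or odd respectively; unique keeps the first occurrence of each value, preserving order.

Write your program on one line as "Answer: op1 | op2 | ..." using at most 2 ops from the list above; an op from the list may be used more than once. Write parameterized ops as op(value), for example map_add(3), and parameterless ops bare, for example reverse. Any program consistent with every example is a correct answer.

take(1) | max

Check, running the answer program on each example:
  [-44, -15, 10, -8, -6, -18] -> [-44] -> -44
  [21, -33, -16, -40, 18, 47, -33, -46, 41, 30] -> [21] -> 21
  [-1, -17, -1] -> [-1] -> -1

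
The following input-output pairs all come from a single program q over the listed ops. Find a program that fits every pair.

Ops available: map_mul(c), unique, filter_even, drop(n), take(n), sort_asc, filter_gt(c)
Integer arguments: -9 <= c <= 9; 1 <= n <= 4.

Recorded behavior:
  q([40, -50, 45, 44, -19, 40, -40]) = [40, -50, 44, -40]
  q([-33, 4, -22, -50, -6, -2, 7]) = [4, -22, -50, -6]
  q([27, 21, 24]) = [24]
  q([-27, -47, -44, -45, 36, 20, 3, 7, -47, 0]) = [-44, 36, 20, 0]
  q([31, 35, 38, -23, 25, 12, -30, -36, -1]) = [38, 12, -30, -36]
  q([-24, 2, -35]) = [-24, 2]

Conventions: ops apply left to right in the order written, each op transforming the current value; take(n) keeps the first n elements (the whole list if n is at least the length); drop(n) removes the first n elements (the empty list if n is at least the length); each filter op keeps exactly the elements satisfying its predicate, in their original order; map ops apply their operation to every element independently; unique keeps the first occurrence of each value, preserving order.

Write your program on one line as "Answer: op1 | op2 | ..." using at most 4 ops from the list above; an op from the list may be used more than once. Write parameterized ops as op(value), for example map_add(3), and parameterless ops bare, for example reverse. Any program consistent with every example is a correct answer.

unique | filter_even | take(4)

Check, running the answer program on each example:
  [40, -50, 45, 44, -19, 40, -40] -> [40, -50, 45, 44, -19, -40] -> [40, -50, 44, -40] -> [40, -50, 44, -40]
  [-33, 4, -22, -50, -6, -2, 7] -> [-33, 4, -22, -50, -6, -2, 7] -> [4, -22, -50, -6, -2] -> [4, -22, -50, -6]
  [27, 21, 24] -> [27, 21, 24] -> [24] -> [24]
  [-27, -47, -44, -45, 36, 20, 3, 7, -47, 0] -> [-27, -47, -44, -45, 36, 20, 3, 7, 0] -> [-44, 36, 20, 0] -> [-44, 36, 20, 0]
  [31, 35, 38, -23, 25, 12, -30, -36, -1] -> [31, 35, 38, -23, 25, 12, -30, -36, -1] -> [38, 12, -30, -36] -> [38, 12, -30, -36]
  [-24, 2, -35] -> [-24, 2, -35] -> [-24, 2] -> [-24, 2]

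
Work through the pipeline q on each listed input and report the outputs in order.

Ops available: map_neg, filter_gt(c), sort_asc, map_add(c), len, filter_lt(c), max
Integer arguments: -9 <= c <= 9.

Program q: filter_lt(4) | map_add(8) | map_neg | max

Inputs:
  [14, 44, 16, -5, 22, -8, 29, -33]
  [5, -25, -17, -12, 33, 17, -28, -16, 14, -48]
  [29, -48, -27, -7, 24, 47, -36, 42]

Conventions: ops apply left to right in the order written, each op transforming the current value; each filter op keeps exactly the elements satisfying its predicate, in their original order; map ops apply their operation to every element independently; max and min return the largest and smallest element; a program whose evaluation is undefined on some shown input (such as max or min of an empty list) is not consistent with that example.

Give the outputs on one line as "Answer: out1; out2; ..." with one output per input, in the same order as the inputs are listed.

Execution, op by op:
  [14, 44, 16, -5, 22, -8, 29, -33] -> [-5, -8, -33] -> [3, 0, -25] -> [-3, 0, 25] -> 25
  [5, -25, -17, -12, 33, 17, -28, -16, 14, -48] -> [-25, -17, -12, -28, -16, -48] -> [-17, -9, -4, -20, -8, -40] -> [17, 9, 4, 20, 8, 40] -> 40
  [29, -48, -27, -7, 24, 47, -36, 42] -> [-48, -27, -7, -36] -> [-40, -19, 1, -28] -> [40, 19, -1, 28] -> 40

25; 40; 40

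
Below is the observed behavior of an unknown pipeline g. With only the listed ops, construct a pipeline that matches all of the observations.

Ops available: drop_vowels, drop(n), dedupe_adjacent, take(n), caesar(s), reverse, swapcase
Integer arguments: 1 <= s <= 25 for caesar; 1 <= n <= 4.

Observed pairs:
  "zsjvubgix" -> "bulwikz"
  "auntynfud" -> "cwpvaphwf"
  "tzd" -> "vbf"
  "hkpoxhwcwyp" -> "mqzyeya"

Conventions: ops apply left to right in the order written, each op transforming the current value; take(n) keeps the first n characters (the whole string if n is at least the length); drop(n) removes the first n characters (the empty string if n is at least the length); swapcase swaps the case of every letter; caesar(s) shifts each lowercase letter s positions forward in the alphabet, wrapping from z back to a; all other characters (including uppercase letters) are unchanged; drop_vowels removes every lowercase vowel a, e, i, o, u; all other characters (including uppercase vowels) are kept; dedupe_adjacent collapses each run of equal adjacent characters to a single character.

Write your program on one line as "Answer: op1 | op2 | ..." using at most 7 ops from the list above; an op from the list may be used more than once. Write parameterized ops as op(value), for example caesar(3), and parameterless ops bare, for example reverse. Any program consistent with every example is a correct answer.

caesar(8) | reverse | caesar(11) | drop_vowels | caesar(9) | reverse

Check, running the answer program on each example:
  "zsjvubgix" -> "hardcjoqf" -> "fqojcdrah" -> "qbzunocls" -> "qbzncls" -> "zkiwlub" -> "bulwikz"
  "auntynfud" -> "icvbgvncl" -> "lcnvgbvci" -> "wnygrmgnt" -> "wnygrmgnt" -> "fwhpavpwc" -> "cwpvaphwf"
  "tzd" -> "bhl" -> "lhb" -> "wsm" -> "wsm" -> "fbv" -> "vbf"
  "hkpoxhwcwyp" -> "psxwfpekegx" -> "xgekepfwxsp" -> "irpvpaqhida" -> "rpvpqhd" -> "ayeyzqm" -> "mqzyeya"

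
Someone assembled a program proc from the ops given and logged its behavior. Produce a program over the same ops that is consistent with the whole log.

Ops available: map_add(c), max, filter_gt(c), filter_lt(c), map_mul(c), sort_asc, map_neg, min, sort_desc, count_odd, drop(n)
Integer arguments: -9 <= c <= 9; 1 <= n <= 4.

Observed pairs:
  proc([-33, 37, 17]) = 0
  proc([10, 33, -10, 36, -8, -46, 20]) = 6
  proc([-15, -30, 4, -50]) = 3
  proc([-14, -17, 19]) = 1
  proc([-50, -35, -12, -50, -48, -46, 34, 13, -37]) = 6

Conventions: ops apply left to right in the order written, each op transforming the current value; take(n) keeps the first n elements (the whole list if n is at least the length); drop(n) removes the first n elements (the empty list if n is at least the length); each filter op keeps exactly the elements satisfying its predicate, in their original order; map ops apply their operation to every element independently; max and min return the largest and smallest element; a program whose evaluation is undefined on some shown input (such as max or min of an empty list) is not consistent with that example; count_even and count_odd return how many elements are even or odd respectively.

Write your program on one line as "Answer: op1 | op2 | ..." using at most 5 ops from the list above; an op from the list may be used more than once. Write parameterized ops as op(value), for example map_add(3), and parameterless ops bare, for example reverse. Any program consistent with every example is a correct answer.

map_neg | map_add(7) | map_neg | count_odd

Check, running the answer program on each example:
  [-33, 37, 17] -> [33, -37, -17] -> [40, -30, -10] -> [-40, 30, 10] -> 0
  [10, 33, -10, 36, -8, -46, 20] -> [-10, -33, 10, -36, 8, 46, -20] -> [-3, -26, 17, -29, 15, 53, -13] -> [3, 26, -17, 29, -15, -53, 13] -> 6
  [-15, -30, 4, -50] -> [15, 30, -4, 50] -> [22, 37, 3, 57] -> [-22, -37, -3, -57] -> 3
  [-14, -17, 19] -> [14, 17, -19] -> [21, 24, -12] -> [-21, -24, 12] -> 1
  [-50, -35, -12, -50, -48, -46, 34, 13, -37] -> [50, 35, 12, 50, 48, 46, -34, -13, 37] -> [57, 42, 19, 57, 55, 53, -27, -6, 44] -> [-57, -42, -19, -57, -55, -53, 27, 6, -44] -> 6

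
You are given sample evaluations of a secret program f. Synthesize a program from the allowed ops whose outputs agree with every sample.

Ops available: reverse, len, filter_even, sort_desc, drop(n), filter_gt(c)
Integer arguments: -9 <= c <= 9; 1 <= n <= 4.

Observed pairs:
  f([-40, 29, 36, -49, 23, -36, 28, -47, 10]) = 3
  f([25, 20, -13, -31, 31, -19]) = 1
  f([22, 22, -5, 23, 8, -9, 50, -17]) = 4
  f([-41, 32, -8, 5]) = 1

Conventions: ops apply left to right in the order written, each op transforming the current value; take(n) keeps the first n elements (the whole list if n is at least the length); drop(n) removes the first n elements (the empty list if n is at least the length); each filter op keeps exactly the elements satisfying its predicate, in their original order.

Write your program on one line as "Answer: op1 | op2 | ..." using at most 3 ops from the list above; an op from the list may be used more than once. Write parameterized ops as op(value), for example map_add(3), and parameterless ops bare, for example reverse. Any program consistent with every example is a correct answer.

filter_even | filter_gt(3) | len

Check, running the answer program on each example:
  [-40, 29, 36, -49, 23, -36, 28, -47, 10] -> [-40, 36, -36, 28, 10] -> [36, 28, 10] -> 3
  [25, 20, -13, -31, 31, -19] -> [20] -> [20] -> 1
  [22, 22, -5, 23, 8, -9, 50, -17] -> [22, 22, 8, 50] -> [22, 22, 8, 50] -> 4
  [-41, 32, -8, 5] -> [32, -8] -> [32] -> 1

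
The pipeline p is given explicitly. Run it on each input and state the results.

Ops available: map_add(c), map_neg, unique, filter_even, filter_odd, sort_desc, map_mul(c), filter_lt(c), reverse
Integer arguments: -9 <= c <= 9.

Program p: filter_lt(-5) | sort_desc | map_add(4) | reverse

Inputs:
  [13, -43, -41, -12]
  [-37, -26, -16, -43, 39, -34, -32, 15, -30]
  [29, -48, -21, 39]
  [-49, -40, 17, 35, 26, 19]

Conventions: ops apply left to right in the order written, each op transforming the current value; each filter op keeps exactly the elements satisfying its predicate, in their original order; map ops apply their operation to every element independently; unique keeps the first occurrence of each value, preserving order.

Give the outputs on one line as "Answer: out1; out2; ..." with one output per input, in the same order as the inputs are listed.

Execution, op by op:
  [13, -43, -41, -12] -> [-43, -41, -12] -> [-12, -41, -43] -> [-8, -37, -39] -> [-39, -37, -8]
  [-37, -26, -16, -43, 39, -34, -32, 15, -30] -> [-37, -26, -16, -43, -34, -32, -30] -> [-16, -26, -30, -32, -34, -37, -43] -> [-12, -22, -26, -28, -30, -33, -39] -> [-39, -33, -30, -28, -26, -22, -12]
  [29, -48, -21, 39] -> [-48, -21] -> [-21, -48] -> [-17, -44] -> [-44, -17]
  [-49, -40, 17, 35, 26, 19] -> [-49, -40] -> [-40, -49] -> [-36, -45] -> [-45, -36]

[-39, -37, -8]; [-39, -33, -30, -28, -26, -22, -12]; [-44, -17]; [-45, -36]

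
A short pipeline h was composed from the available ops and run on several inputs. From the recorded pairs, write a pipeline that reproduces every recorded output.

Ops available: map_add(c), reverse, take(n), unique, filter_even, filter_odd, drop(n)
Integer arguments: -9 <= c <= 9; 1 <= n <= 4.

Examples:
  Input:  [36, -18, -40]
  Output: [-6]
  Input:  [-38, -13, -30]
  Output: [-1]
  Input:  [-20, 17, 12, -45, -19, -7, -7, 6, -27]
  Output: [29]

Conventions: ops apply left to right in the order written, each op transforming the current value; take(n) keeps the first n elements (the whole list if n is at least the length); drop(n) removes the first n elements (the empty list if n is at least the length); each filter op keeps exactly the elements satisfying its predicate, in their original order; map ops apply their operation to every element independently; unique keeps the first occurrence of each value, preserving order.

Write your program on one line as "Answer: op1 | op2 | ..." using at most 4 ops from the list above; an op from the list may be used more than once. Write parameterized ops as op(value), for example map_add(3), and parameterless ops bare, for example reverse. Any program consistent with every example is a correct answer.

map_add(9) | map_add(3) | take(2) | drop(1)

Check, running the answer program on each example:
  [36, -18, -40] -> [45, -9, -31] -> [48, -6, -28] -> [48, -6] -> [-6]
  [-38, -13, -30] -> [-29, -4, -21] -> [-26, -1, -18] -> [-26, -1] -> [-1]
  [-20, 17, 12, -45, -19, -7, -7, 6, -27] -> [-11, 26, 21, -36, -10, 2, 2, 15, -18] -> [-8, 29, 24, -33, -7, 5, 5, 18, -15] -> [-8, 29] -> [29]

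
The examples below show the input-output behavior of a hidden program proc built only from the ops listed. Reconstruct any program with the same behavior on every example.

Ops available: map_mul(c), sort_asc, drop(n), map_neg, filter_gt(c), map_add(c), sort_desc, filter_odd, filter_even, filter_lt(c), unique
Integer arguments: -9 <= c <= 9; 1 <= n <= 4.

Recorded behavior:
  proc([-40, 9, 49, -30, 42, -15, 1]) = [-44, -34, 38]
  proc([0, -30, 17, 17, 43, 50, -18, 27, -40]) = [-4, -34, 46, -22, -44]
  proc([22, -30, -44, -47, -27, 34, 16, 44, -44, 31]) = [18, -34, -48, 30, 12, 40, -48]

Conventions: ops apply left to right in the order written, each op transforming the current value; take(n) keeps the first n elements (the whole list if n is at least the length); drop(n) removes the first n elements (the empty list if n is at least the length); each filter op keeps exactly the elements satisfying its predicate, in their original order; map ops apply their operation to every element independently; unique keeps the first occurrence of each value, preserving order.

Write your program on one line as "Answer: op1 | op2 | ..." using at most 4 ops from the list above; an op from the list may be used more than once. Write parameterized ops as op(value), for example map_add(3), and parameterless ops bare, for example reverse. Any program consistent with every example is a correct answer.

map_add(-5) | map_add(1) | filter_even

Check, running the answer program on each example:
  [-40, 9, 49, -30, 42, -15, 1] -> [-45, 4, 44, -35, 37, -20, -4] -> [-44, 5, 45, -34, 38, -19, -3] -> [-44, -34, 38]
  [0, -30, 17, 17, 43, 50, -18, 27, -40] -> [-5, -35, 12, 12, 38, 45, -23, 22, -45] -> [-4, -34, 13, 13, 39, 46, -22, 23, -44] -> [-4, -34, 46, -22, -44]
  [22, -30, -44, -47, -27, 34, 16, 44, -44, 31] -> [17, -35, -49, -52, -32, 29, 11, 39, -49, 26] -> [18, -34, -48, -51, -31, 30, 12, 40, -48, 27] -> [18, -34, -48, 30, 12, 40, -48]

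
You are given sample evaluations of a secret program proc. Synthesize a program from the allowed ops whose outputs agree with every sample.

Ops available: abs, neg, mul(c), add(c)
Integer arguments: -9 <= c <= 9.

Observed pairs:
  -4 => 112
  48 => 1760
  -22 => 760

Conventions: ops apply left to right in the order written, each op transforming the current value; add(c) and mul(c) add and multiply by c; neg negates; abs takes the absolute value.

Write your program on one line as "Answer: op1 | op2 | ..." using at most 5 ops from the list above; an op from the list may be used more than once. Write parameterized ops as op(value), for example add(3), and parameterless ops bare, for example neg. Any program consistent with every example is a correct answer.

mul(6) | add(4) | mul(-6) | add(-8) | abs

Check, running the answer program on each example:
  -4 -> -24 -> -20 -> 120 -> 112 -> 112
  48 -> 288 -> 292 -> -1752 -> -1760 -> 1760
  -22 -> -132 -> -128 -> 768 -> 760 -> 760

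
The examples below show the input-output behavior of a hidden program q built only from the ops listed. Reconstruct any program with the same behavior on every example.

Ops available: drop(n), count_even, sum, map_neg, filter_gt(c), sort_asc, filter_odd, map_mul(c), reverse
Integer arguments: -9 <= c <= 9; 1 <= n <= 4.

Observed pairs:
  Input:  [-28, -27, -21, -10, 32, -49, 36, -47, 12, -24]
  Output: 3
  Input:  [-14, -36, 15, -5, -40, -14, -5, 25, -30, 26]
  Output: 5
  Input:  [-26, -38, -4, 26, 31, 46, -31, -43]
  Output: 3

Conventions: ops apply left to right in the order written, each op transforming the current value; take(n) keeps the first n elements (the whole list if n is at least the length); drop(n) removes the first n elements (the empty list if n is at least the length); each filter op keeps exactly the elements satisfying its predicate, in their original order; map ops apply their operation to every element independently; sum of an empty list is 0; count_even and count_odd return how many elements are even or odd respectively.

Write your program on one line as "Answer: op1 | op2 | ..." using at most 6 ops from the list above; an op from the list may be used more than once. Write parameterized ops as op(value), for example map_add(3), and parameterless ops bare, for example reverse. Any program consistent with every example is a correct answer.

map_mul(7) | map_neg | sort_asc | filter_gt(9) | map_neg | count_even

Check, running the answer program on each example:
  [-28, -27, -21, -10, 32, -49, 36, -47, 12, -24] -> [-196, -189, -147, -70, 224, -343, 252, -329, 84, -168] -> [196, 189, 147, 70, -224, 343, -252, 329, -84, 168] -> [-252, -224, -84, 70, 147, 168, 189, 196, 329, 343] -> [70, 147, 168, 189, 196, 329, 343] -> [-70, -147, -168, -189, -196, -329, -343] -> 3
  [-14, -36, 15, -5, -40, -14, -5, 25, -30, 26] -> [-98, -252, 105, -35, -280, -98, -35, 175, -210, 182] -> [98, 252, -105, 35, 280, 98, 35, -175, 210, -182] -> [-182, -175, -105, 35, 35, 98, 98, 210, 252, 280] -> [35, 35, 98, 98, 210, 252, 280] -> [-35, -35, -98, -98, -210, -252, -280] -> 5
  [-26, -38, -4, 26, 31, 46, -31, -43] -> [-182, -266, -28, 182, 217, 322, -217, -301] -> [182, 266, 28, -182, -217, -322, 217, 301] -> [-322, -217, -182, 28, 182, 217, 266, 301] -> [28, 182, 217, 266, 301] -> [-28, -182, -217, -266, -301] -> 3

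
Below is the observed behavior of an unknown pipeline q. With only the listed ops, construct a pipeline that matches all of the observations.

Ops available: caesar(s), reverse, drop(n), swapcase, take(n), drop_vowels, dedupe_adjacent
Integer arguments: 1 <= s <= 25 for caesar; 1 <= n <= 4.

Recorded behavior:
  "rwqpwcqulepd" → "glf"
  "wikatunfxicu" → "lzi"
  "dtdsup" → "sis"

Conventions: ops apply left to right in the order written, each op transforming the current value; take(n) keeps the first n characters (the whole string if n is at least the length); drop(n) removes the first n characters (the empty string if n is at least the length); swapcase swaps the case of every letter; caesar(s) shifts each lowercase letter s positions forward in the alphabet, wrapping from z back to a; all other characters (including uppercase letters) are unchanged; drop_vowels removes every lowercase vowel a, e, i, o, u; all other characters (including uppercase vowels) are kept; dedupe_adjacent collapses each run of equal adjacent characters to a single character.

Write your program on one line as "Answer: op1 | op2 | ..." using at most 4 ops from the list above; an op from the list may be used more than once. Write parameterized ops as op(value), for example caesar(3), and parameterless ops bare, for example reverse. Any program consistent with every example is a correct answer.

drop_vowels | take(3) | caesar(10) | caesar(5)

Check, running the answer program on each example:
  "rwqpwcqulepd" -> "rwqpwcqlpd" -> "rwq" -> "bga" -> "glf"
  "wikatunfxicu" -> "wktnfxc" -> "wkt" -> "gud" -> "lzi"
  "dtdsup" -> "dtdsp" -> "dtd" -> "ndn" -> "sis"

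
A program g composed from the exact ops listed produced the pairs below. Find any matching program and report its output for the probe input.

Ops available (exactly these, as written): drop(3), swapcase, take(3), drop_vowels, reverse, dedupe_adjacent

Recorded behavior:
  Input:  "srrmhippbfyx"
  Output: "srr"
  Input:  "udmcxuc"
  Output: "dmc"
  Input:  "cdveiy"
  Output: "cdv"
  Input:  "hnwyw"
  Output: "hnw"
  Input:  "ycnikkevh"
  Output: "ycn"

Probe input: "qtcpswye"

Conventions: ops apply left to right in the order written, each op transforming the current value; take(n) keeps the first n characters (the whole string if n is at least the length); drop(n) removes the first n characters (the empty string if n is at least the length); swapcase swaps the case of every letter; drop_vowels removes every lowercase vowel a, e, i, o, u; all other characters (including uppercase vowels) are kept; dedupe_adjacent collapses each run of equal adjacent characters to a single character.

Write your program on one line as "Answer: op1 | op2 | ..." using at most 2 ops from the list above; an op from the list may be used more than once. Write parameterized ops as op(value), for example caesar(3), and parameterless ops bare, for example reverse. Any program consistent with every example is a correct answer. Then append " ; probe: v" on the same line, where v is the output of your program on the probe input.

drop_vowels | take(3) ; probe: "qtc"

Check, running the answer program on each example:
  "srrmhippbfyx" -> "srrmhppbfyx" -> "srr"
  "udmcxuc" -> "dmcxc" -> "dmc"
  "cdveiy" -> "cdvy" -> "cdv"
  "hnwyw" -> "hnwyw" -> "hnw"
  "ycnikkevh" -> "ycnkkvh" -> "ycn"
  probe: "qtcpswye" -> "qtcpswy" -> "qtc"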